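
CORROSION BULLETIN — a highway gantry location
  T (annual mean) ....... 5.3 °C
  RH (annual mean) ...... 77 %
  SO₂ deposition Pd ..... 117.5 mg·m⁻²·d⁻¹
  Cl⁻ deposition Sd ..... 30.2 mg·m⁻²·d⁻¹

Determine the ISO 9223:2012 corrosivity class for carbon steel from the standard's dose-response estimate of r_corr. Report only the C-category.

carbon steel: T≤10 °C ⇒ hinge +0.150·(5.3−10) = -0.7050
  sulphur-dioxide contribution → 48.64 μm/a
  chloride contribution → 13.24 μm/a
  ⇒ r_corr(carbon steel) = 61.88 μm/a
ISO 9223 Table 2 (carbon steel): 50 < 61.9 ≤ 80 μm/a ⇒ C4

C4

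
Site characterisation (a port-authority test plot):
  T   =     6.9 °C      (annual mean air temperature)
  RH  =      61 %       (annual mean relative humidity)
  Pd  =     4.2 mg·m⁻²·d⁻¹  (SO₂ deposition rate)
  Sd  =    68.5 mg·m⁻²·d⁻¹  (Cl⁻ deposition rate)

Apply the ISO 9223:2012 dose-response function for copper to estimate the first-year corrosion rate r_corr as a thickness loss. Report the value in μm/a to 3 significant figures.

r_corr = 0.595 μm/a

copper: T≤10 °C ⇒ hinge +0.126·(6.9−10) = -0.3906
  sulphur-dioxide contribution → 0.1904 μm/a
  chloride contribution → 0.4045 μm/a
  total first-year rate 0.5949 μm/a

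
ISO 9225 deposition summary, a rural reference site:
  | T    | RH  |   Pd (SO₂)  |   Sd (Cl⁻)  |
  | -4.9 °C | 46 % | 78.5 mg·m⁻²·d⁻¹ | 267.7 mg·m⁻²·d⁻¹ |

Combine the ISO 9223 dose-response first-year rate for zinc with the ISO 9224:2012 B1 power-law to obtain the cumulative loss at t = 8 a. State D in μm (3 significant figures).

D(8) = 4.43 μm

zinc: f(T) = +0.038·(T−10) [T≤10 °C] = -0.5662
  Pd branch = 0.0129·Pd^0.44·e^(0.046·RH+f) = 0.4144 μm/a
  Cl⁻ term: 0.0175·267.7^0.57·exp(0.008·46+0.085·-4.9) = 0.4034
  r_corr = 0.4144 + 0.4034 = 0.8178 μm/a
ISO 9224: D(t) = r_corr · t^b with b = 0.813 (zinc, B1)
  D(8) = 0.8178 × 8^0.813 = 0.8178 × 5.423 = 4.435 μm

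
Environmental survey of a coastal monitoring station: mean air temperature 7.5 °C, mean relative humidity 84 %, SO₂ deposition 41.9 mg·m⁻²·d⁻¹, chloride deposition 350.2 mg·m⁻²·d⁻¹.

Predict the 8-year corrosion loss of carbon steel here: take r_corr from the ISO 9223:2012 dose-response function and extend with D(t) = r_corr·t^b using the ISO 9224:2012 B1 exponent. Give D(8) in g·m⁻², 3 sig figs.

D(8) = 3.00e+03 g·m⁻²

carbon steel: temperature factor f = +0.150·(-2.5) = -0.3750
  SO₂ term: 1.77·41.9^0.52·exp(0.02·84-0.3750) = 45.53
  Sd branch = 0.102·Sd^0.62·e^(0.033·RH+0.04·T) = 83.22 μm/a
  r_corr = 45.53 + 83.22 = 128.7 μm/a
Power-law: D(8) = r_corr · 8^0.523
  D(8) = 128.7 × 8^0.523 = 128.7 × 2.967 = 382 μm
  Mass loss = 382 μm × 7.85 g/cm³ = 2999 g·m⁻²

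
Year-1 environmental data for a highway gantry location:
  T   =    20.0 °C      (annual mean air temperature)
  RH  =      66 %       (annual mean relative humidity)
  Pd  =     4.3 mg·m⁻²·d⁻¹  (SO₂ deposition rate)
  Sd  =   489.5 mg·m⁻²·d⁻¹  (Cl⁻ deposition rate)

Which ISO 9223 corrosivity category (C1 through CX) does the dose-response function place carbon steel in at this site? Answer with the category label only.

carbon steel: f(T) = -0.054·(T−10) [T>10 °C] = -0.5400
  sulphur-dioxide contribution → 8.244 μm/a
  chloride contribution → 93.23 μm/a
  total first-year rate 101.5 μm/a
101 μm/a falls in (80, 200] for carbon steel → category C5

C5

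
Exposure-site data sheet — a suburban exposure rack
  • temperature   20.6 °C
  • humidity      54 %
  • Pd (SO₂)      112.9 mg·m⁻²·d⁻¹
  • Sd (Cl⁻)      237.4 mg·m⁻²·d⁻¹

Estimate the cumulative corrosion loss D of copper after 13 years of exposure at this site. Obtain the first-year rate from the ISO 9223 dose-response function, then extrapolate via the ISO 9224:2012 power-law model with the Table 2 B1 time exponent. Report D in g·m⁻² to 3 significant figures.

copper: T>10 °C ⇒ hinge -0.080·(20.6−10) = -0.8480
  Pd branch = 0.0053·Pd^0.26·e^(0.059·RH+f) = 0.1877 μm/a
  Sd branch = 0.01025·Sd^0.27·e^(0.036·RH+0.049·T) = 0.8605 μm/a
  r_corr = 0.1877 + 0.8605 = 1.048 μm/a
ISO 9224: D(t) = r_corr · t^b with b = 0.667 (copper, B1)
  D(13) = 1.048 × 13^0.667 = 1.048 × 5.534 = 5.8 μm
  Mass loss = 5.8 μm × 8.96 g/cm³ = 51.97 g·m⁻²

D(13) = 52.0 g·m⁻²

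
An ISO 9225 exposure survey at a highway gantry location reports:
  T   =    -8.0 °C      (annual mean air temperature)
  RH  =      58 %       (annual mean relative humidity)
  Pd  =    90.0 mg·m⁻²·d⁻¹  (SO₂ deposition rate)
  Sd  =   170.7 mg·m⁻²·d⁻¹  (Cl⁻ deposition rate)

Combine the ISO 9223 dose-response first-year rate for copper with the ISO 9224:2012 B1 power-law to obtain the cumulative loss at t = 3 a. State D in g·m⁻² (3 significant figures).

D(3) = 5.18 g·m⁻²

copper: temperature factor f = +0.126·(-18.0) = -2.2680
  sulphur-dioxide contribution → 0.05414 μm/a
  chloride contribution → 0.2239 μm/a
  total first-year rate 0.278 μm/a
Long-term exponent b (ISO 9224 Table 2, B1) = 0.667
  D(3) = 0.278 × 3^0.667 = 0.278 × 2.081 = 0.5785 μm
  Mass loss = 0.5785 μm × 8.96 g/cm³ = 5.183 g·m⁻²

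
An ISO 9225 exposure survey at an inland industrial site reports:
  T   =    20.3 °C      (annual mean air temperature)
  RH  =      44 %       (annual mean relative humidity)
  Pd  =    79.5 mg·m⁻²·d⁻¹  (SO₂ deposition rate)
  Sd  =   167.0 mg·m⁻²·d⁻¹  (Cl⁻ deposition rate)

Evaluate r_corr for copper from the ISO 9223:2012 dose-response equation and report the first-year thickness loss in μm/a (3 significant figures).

r_corr = 0.635 μm/a

copper: f(T) = -0.080·(T−10) [T>10 °C] = -0.8240
  sulphur-dioxide contribution → 0.09726 μm/a
  chloride contribution → 0.538 μm/a
  total first-year rate 0.6352 μm/a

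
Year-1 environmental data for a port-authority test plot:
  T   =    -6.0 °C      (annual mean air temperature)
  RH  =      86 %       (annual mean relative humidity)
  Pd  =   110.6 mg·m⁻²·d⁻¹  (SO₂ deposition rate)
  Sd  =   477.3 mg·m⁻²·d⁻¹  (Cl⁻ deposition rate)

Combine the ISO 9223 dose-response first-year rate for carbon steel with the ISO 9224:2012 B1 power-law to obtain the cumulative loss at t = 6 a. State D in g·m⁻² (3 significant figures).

carbon steel: f(T) = +0.150·(T−10) [T≤10 °C] = -2.4000
  sulphur-dioxide contribution → 10.36 μm/a
  chloride contribution → 62.77 μm/a
  ⇒ r_corr(carbon steel) = 73.13 μm/a
Power-law: D(6) = r_corr · 6^0.523
  D(6) = 73.13 × 6^0.523 = 73.13 × 2.553 = 186.7 μm
  Mass loss = 186.7 μm × 7.85 g/cm³ = 1465 g·m⁻²

D(6) = 1.47e+03 g·m⁻²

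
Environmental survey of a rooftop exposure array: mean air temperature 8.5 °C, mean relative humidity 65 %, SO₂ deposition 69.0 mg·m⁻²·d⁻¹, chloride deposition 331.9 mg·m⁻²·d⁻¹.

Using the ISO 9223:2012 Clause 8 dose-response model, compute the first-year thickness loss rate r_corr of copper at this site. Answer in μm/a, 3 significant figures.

copper: T≤10 °C ⇒ hinge +0.126·(8.5−10) = -0.1890
  SO₂ term: 0.0053·69.0^0.26·exp(0.059·65-0.1890) = 0.6107
  Sd branch = 0.01025·Sd^0.27·e^(0.036·RH+0.049·T) = 0.7736 μm/a
  r_corr = 0.6107 + 0.7736 = 1.384 μm/a

r_corr = 1.38 μm/a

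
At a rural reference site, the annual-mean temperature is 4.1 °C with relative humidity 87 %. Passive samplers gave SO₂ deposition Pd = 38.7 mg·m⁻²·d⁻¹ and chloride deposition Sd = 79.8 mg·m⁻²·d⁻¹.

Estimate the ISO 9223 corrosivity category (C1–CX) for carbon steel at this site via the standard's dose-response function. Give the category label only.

C4

carbon steel: temperature factor f = +0.150·(-5.9) = -0.8850
  sulphur-dioxide contribution → 27.86 μm/a
  chloride contribution → 32.06 μm/a
  ⇒ r_corr(carbon steel) = 59.91 μm/a
Category bounds: 50…80 μm/a bracket r_corr ⇒ C4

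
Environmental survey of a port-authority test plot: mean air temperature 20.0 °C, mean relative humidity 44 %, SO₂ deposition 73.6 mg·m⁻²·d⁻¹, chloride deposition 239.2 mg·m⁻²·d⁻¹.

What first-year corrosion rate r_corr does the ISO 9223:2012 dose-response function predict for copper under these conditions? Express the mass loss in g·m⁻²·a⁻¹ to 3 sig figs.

copper: temperature factor f = -0.080·(10.0) = -0.8000
  sulphur-dioxide contribution → 0.09765 μm/a
  chloride contribution → 0.5841 μm/a
  total first-year rate 0.6818 μm/a
Convert to mass loss: 0.6818 μm/a × 8.96 g/cm³ = 6.109 g·m⁻²·a⁻¹

r_corr = 6.11 g·m⁻²·a⁻¹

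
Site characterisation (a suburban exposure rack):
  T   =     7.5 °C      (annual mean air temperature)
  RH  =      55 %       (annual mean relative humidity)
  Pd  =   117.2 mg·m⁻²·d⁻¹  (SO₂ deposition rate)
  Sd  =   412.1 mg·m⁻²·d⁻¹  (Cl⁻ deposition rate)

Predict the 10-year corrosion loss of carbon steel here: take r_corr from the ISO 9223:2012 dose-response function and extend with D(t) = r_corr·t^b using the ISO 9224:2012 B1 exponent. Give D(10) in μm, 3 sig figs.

carbon steel: T≤10 °C ⇒ hinge +0.150·(7.5−10) = -0.3750
  Pd branch = 1.77·Pd^0.52·e^(0.02·RH+f) = 43.52 μm/a
  Sd branch = 0.102·Sd^0.62·e^(0.033·RH+0.04·T) = 35.35 μm/a
  sum: 43.52 + 35.35 → r_corr = 78.87 μm/a
ISO 9224: D(t) = r_corr · t^b with b = 0.523 (carbon steel, B1)
  D(10) = 78.87 × 10^0.523 = 78.87 × 3.334 = 263 μm

D(10) = 263 μm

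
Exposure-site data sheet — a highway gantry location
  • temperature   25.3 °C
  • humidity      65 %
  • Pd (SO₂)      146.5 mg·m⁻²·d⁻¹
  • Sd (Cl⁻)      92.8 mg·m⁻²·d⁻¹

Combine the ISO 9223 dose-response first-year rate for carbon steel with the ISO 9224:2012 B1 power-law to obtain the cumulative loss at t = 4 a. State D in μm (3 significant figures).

carbon steel: f(T) = -0.054·(T−10) [T>10 °C] = -0.8262
  SO₂ term: 1.77·146.5^0.52·exp(0.02·65-0.8262) = 38.02
  Sd branch = 0.102·Sd^0.62·e^(0.033·RH+0.04·T) = 39.77 μm/a
  r_corr = 38.02 + 39.77 = 77.79 μm/a
Power-law: D(4) = r_corr · 4^0.523
  D(4) = 77.79 × 4^0.523 = 77.79 × 2.065 = 160.6 μm

D(4) = 161 μm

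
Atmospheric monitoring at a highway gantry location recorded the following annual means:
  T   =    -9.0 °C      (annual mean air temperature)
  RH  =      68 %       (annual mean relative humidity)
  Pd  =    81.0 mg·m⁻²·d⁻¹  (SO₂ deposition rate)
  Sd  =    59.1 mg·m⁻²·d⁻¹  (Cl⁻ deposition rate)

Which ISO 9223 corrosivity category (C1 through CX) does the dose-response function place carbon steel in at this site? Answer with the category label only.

carbon steel: f(T) = +0.150·(T−10) [T≤10 °C] = -2.8500
  Pd branch = 1.77·Pd^0.52·e^(0.02·RH+f) = 3.92 μm/a
  Cl⁻ term: 0.102·59.1^0.62·exp(0.033·68+0.04·-9.0) = 8.418
  r_corr = 3.92 + 8.418 = 12.34 μm/a
12.3 μm/a falls in (1.3, 25] for carbon steel → category C2

C2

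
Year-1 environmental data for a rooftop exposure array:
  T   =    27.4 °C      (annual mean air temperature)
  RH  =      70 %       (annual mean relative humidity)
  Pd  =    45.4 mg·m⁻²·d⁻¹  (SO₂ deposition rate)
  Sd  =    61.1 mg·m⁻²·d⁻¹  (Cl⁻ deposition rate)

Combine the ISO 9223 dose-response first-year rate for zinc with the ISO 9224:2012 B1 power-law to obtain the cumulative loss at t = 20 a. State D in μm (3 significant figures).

zinc: f(T) = -0.071·(T−10) [T>10 °C] = -1.2354
  Pd branch = 0.0129·Pd^0.44·e^(0.046·RH+f) = 0.503 μm/a
  Cl⁻ term: 0.0175·61.1^0.57·exp(0.008·70+0.085·27.4) = 3.279
  sum: 0.503 + 3.279 → r_corr = 3.782 μm/a
Power-law: D(20) = r_corr · 20^0.813
  D(20) = 3.782 × 20^0.813 = 3.782 × 11.42 = 43.2 μm

D(20) = 43.2 μm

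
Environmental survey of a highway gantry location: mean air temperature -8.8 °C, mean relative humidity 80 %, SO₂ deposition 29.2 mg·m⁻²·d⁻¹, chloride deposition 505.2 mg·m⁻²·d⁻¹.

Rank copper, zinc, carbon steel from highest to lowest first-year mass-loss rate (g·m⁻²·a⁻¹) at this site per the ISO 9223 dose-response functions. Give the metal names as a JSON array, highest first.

["carbon steel", "zinc", "copper"]

copper: f(T) = +0.126·(T−10) [T≤10 °C] = -2.3688
  sulphur-dioxide contribution → 0.1338 μm/a
  chloride contribution → 0.637 μm/a
  ⇒ r_corr(copper) = 0.7708 μm/a
  mass loss = 0.7708 μm/a × 8.96 g/cm³ = 6.906 g·m⁻²·a⁻¹
zinc: T≤10 °C ⇒ hinge +0.038·(-8.8−10) = -0.7144
  sulphur-dioxide contribution → 1.105 μm/a
  chloride contribution → 0.5459 μm/a
  total first-year rate 1.651 μm/a
  mass loss = 1.651 μm/a × 7.14 g/cm³ = 11.79 g·m⁻²·a⁻¹
carbon steel: f(T) = +0.150·(T−10) [T≤10 °C] = -2.8200
  sulphur-dioxide contribution → 3.021 μm/a
  chloride contribution → 47.69 μm/a
  total first-year rate 50.71 μm/a
  mass loss = 50.71 μm/a × 7.85 g/cm³ = 398.1 g·m⁻²·a⁻¹
Ordering by g·m⁻²·a⁻¹: carbon steel (398) > zinc (11.8) > copper (6.91)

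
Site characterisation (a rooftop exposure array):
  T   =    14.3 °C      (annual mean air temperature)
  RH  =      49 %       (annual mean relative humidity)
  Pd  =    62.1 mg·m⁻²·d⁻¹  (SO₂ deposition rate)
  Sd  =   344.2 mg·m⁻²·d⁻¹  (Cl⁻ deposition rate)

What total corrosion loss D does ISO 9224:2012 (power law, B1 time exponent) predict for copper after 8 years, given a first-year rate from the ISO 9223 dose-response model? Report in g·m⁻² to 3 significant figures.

copper: f(T) = -0.080·(T−10) [T>10 °C] = -0.3440
  SO₂ term: 0.0053·62.1^0.26·exp(0.059·49-0.3440) = 0.198
  Sd branch = 0.01025·Sd^0.27·e^(0.036·RH+0.049·T) = 0.5835 μm/a
  sum: 0.198 + 0.5835 → r_corr = 0.7815 μm/a
Long-term exponent b (ISO 9224 Table 2, B1) = 0.667
  D(8) = 0.7815 × 8^0.667 = 0.7815 × 4.003 = 3.128 μm
  Mass loss = 3.128 μm × 8.96 g/cm³ = 28.03 g·m⁻²

D(8) = 28.0 g·m⁻²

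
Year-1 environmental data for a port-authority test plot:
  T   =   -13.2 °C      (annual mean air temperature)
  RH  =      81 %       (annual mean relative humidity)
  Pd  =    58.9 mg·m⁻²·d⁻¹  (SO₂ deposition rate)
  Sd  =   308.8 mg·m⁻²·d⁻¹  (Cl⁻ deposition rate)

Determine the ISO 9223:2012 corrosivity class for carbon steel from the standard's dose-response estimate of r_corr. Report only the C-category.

C3

carbon steel: temperature factor f = +0.150·(-23.2) = -3.4800
  SO₂ term: 1.77·58.9^0.52·exp(0.02·81-3.4800) = 2.294
  Cl⁻ term: 0.102·308.8^0.62·exp(0.033·81+0.04·-13.2) = 30.46
  sum: 2.294 + 30.46 → r_corr = 32.76 μm/a
ISO 9223 Table 2 (carbon steel): 25 < 32.8 ≤ 50 μm/a ⇒ C3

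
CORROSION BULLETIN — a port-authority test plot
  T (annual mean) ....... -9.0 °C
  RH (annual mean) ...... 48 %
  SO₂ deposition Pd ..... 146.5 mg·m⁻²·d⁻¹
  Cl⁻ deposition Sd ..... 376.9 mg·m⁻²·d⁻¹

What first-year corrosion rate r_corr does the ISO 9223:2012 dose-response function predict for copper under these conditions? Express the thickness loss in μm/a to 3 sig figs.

r_corr = 0.214 μm/a

copper: temperature factor f = +0.126·(-19.0) = -2.3940
  sulphur-dioxide contribution → 0.03003 μm/a
  chloride contribution → 0.1842 μm/a
  total first-year rate 0.2142 μm/a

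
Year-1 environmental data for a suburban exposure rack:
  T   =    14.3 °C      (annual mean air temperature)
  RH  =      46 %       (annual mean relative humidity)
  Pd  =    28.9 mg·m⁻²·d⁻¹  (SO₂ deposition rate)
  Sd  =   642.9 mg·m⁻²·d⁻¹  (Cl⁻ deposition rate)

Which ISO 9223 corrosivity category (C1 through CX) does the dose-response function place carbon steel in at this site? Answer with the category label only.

C4

carbon steel: T>10 °C ⇒ hinge -0.054·(14.3−10) = -0.2322
  sulphur-dioxide contribution → 20.25 μm/a
  chloride contribution → 45.43 μm/a
  total first-year rate 65.67 μm/a
Category bounds: 50…80 μm/a bracket r_corr ⇒ C4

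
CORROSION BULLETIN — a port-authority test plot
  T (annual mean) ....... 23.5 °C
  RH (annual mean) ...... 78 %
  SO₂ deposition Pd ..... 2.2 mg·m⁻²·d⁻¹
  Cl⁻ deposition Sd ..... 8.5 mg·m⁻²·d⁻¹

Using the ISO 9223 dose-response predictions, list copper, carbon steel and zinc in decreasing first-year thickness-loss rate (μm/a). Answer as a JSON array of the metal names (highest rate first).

["carbon steel", "copper", "zinc"]

copper: f(T) = -0.080·(T−10) [T>10 °C] = -1.0800
  SO₂ term: 0.0053·2.2^0.26·exp(0.059·78-1.0800) = 0.2202
  Sd branch = 0.01025·Sd^0.27·e^(0.036·RH+0.049·T) = 0.9578 μm/a
  r_corr = 0.2202 + 0.9578 = 1.178 μm/a
carbon steel: f(T) = -0.054·(T−10) [T>10 °C] = -0.7290
  Pd branch = 1.77·Pd^0.52·e^(0.02·RH+f) = 6.123 μm/a
  Sd branch = 0.102·Sd^0.62·e^(0.033·RH+0.04·T) = 12.91 μm/a
  r_corr = 6.123 + 12.91 = 19.03 μm/a
zinc: temperature factor f = -0.071·(13.5) = -0.9585
  Pd branch = 0.0129·Pd^0.44·e^(0.046·RH+f) = 0.2531 μm/a
  Cl⁻ term: 0.0175·8.5^0.57·exp(0.008·78+0.085·23.5) = 0.8153
  sum: 0.2531 + 0.8153 → r_corr = 1.068 μm/a
Ordering by μm/a: carbon steel (19) > copper (1.18) > zinc (1.07)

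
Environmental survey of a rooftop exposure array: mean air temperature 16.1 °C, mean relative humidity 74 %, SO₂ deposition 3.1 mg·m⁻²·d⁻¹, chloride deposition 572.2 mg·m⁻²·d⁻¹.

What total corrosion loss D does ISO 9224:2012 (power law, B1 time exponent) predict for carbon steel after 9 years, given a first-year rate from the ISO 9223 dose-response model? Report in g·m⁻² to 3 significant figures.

carbon steel: f(T) = -0.054·(T−10) [T>10 °C] = -0.3294
  SO₂ term: 1.77·3.1^0.52·exp(0.02·74-0.3294) = 10.07
  Sd branch = 0.102·Sd^0.62·e^(0.033·RH+0.04·T) = 114.4 μm/a
  r_corr = 10.07 + 114.4 = 124.5 μm/a
ISO 9224: D(t) = r_corr · t^b with b = 0.523 (carbon steel, B1)
  D(9) = 124.5 × 9^0.523 = 124.5 × 3.156 = 392.8 μm
  Mass loss = 392.8 μm × 7.85 g/cm³ = 3084 g·m⁻²

D(9) = 3.08e+03 g·m⁻²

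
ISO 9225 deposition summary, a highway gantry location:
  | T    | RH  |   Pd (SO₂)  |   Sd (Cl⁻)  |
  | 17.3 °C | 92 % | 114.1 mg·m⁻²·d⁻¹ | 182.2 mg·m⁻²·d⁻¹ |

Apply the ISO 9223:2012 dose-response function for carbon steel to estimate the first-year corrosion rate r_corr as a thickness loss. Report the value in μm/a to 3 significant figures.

carbon steel: T>10 °C ⇒ hinge -0.054·(17.3−10) = -0.3942
  sulphur-dioxide contribution → 88.24 μm/a
  chloride contribution → 107 μm/a
  ⇒ r_corr(carbon steel) = 195.2 μm/a

r_corr = 195 μm/a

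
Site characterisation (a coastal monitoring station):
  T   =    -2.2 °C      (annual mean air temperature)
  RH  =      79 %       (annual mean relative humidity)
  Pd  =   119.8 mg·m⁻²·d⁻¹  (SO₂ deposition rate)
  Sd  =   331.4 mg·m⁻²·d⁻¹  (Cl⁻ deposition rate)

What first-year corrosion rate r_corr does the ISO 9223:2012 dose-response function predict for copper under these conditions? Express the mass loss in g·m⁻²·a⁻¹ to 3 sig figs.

r_corr = 10.5 g·m⁻²·a⁻¹

copper: T≤10 °C ⇒ hinge +0.126·(-2.2−10) = -1.5372
  Pd branch = 0.0053·Pd^0.26·e^(0.059·RH+f) = 0.4181 μm/a
  Sd branch = 0.01025·Sd^0.27·e^(0.036·RH+0.049·T) = 0.7578 μm/a
  r_corr = 0.4181 + 0.7578 = 1.176 μm/a
Convert to mass loss: 1.176 μm/a × 8.96 g/cm³ = 10.54 g·m⁻²·a⁻¹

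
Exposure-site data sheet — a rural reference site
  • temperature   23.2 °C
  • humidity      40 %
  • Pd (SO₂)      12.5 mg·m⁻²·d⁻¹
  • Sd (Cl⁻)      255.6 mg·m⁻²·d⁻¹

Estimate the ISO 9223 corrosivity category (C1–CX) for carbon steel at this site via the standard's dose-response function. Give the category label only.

C3

carbon steel: f(T) = -0.054·(T−10) [T>10 °C] = -0.7128
  sulphur-dioxide contribution → 7.182 μm/a
  chloride contribution → 30.03 μm/a
  ⇒ r_corr(carbon steel) = 37.21 μm/a
37.2 μm/a falls in (25, 50] for carbon steel → category C3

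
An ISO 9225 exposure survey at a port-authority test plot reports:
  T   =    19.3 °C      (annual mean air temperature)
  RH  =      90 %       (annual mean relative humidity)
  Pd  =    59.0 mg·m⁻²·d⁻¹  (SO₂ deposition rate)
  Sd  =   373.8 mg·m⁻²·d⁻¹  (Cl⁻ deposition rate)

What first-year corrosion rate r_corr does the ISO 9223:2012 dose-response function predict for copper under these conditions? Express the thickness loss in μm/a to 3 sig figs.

r_corr = 4.81 μm/a

copper: T>10 °C ⇒ hinge -0.080·(19.3−10) = -0.7440
  Pd branch = 0.0053·Pd^0.26·e^(0.059·RH+f) = 1.471 μm/a
  Cl⁻ term: 0.01025·373.8^0.27·exp(0.036·90+0.049·19.3) = 3.336
  sum: 1.471 + 3.336 → r_corr = 4.807 μm/a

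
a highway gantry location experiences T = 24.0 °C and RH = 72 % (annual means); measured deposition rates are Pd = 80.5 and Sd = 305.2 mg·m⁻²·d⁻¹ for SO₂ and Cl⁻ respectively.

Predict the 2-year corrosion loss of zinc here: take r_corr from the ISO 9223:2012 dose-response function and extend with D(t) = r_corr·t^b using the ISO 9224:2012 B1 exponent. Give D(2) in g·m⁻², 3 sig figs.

D(2) = 89.6 g·m⁻²

zinc: temperature factor f = -0.071·(14.0) = -0.9940
  Pd branch = 0.0129·Pd^0.44·e^(0.046·RH+f) = 0.9033 μm/a
  Cl⁻ term: 0.0175·305.2^0.57·exp(0.008·72+0.085·24.0) = 6.243
  sum: 0.9033 + 6.243 → r_corr = 7.146 μm/a
ISO 9224: D(t) = r_corr · t^b with b = 0.813 (zinc, B1)
  D(2) = 7.146 × 2^0.813 = 7.146 × 1.757 = 12.55 μm
  Mass loss = 12.55 μm × 7.14 g/cm³ = 89.64 g·m⁻²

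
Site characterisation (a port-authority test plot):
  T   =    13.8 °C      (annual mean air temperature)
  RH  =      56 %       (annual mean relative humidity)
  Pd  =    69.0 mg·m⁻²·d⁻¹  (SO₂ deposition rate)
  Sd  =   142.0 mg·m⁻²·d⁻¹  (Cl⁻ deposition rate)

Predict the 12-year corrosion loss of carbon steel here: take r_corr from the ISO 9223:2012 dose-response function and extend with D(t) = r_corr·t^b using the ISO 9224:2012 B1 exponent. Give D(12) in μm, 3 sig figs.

D(12) = 236 μm

carbon steel: f(T) = -0.054·(T−10) [T>10 °C] = -0.2052
  SO₂ term: 1.77·69.0^0.52·exp(0.02·56-0.2052) = 39.95
  Cl⁻ term: 0.102·142.0^0.62·exp(0.033·56+0.04·13.8) = 24.28
  r_corr = 39.95 + 24.28 = 64.23 μm/a
Long-term exponent b (ISO 9224 Table 2, B1) = 0.523
  D(12) = 64.23 × 12^0.523 = 64.23 × 3.668 = 235.6 μm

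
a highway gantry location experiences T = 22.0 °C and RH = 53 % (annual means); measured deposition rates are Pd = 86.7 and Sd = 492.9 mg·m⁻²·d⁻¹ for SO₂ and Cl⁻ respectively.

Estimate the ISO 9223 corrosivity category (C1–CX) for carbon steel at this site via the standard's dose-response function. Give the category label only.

C5

carbon steel: T>10 °C ⇒ hinge -0.054·(22.0−10) = -0.6480
  SO₂ term: 1.77·86.7^0.52·exp(0.02·53-0.6480) = 27.21
  Sd branch = 0.102·Sd^0.62·e^(0.033·RH+0.04·T) = 66.05 μm/a
  r_corr = 27.21 + 66.05 = 93.26 μm/a
Category bounds: 80…200 μm/a bracket r_corr ⇒ C5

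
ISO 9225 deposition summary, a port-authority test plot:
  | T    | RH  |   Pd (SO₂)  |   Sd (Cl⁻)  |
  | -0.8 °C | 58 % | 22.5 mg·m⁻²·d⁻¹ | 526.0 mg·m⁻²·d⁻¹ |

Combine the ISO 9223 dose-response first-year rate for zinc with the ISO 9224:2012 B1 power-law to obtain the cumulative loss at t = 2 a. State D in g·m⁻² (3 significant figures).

D(2) = 17.7 g·m⁻²

zinc: f(T) = +0.038·(T−10) [T≤10 °C] = -0.4104
  SO₂ term: 0.0129·22.5^0.44·exp(0.046·58-0.4104) = 0.4853
  Sd branch = 0.0175·Sd^0.57·e^(0.008·RH+0.085·T) = 0.9247 μm/a
  r_corr = 0.4853 + 0.9247 = 1.41 μm/a
Long-term exponent b (ISO 9224 Table 2, B1) = 0.813
  D(2) = 1.41 × 2^0.813 = 1.41 × 1.757 = 2.477 μm
  Mass loss = 2.477 μm × 7.14 g/cm³ = 17.69 g·m⁻²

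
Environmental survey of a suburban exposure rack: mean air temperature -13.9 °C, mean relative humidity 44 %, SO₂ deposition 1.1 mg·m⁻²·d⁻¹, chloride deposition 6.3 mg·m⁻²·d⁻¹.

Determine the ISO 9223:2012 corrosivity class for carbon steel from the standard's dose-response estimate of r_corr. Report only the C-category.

C1

carbon steel: f(T) = +0.150·(T−10) [T≤10 °C] = -3.5850
  Pd branch = 1.77·Pd^0.52·e^(0.02·RH+f) = 0.1244 μm/a
  Sd branch = 0.102·Sd^0.62·e^(0.033·RH+0.04·T) = 0.7822 μm/a
  sum: 0.1244 + 0.7822 → r_corr = 0.9066 μm/a
Category bounds: 0…1.3 μm/a bracket r_corr ⇒ C1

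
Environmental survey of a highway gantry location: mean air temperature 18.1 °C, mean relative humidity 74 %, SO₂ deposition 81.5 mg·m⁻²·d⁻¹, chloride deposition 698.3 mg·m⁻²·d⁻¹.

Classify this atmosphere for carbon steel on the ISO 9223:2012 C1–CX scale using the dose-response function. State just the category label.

carbon steel: T>10 °C ⇒ hinge -0.054·(18.1−10) = -0.4374
  Pd branch = 1.77·Pd^0.52·e^(0.02·RH+f) = 49.5 μm/a
  Cl⁻ term: 0.102·698.3^0.62·exp(0.033·74+0.04·18.1) = 140.2
  r_corr = 49.5 + 140.2 = 189.7 μm/a
Category bounds: 80…200 μm/a bracket r_corr ⇒ C5

C5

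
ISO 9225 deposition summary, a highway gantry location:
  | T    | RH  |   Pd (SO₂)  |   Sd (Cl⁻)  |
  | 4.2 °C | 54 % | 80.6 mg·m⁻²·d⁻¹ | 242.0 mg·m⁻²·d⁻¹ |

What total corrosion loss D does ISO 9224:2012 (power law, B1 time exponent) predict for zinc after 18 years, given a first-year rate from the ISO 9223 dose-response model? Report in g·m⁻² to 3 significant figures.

zinc: f(T) = +0.038·(T−10) [T≤10 °C] = -0.2204
  Pd branch = 0.0129·Pd^0.44·e^(0.046·RH+f) = 0.8559 μm/a
  Sd branch = 0.0175·Sd^0.57·e^(0.008·RH+0.085·T) = 0.88 μm/a
  sum: 0.8559 + 0.88 → r_corr = 1.736 μm/a
ISO 9224: D(t) = r_corr · t^b with b = 0.813 (zinc, B1)
  D(18) = 1.736 × 18^0.813 = 1.736 × 10.48 = 18.2 μm
  Mass loss = 18.2 μm × 7.14 g/cm³ = 129.9 g·m⁻²

D(18) = 130 g·m⁻²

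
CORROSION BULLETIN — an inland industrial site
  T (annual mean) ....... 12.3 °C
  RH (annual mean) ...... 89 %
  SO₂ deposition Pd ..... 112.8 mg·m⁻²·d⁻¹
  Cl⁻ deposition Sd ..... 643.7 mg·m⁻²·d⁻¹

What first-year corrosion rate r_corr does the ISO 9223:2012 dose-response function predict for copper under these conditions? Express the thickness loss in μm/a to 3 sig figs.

r_corr = 5.52 μm/a

copper: T>10 °C ⇒ hinge -0.080·(12.3−10) = -0.1840
  Pd branch = 0.0053·Pd^0.26·e^(0.059·RH+f) = 2.874 μm/a
  Sd branch = 0.01025·Sd^0.27·e^(0.036·RH+0.049·T) = 2.644 μm/a
  sum: 2.874 + 2.644 → r_corr = 5.518 μm/a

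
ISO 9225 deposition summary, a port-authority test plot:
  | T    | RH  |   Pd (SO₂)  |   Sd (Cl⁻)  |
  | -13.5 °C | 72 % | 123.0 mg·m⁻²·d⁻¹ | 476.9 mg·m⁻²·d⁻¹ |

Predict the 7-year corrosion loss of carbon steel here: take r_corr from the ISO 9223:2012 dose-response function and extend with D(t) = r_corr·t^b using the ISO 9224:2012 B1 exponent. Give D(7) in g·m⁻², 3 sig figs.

D(7) = 694 g·m⁻²

carbon steel: f(T) = +0.150·(T−10) [T≤10 °C] = -3.5250
  Pd branch = 1.77·Pd^0.52·e^(0.02·RH+f) = 2.687 μm/a
  Cl⁻ term: 0.102·476.9^0.62·exp(0.033·72+0.04·-13.5) = 29.28
  sum: 2.687 + 29.28 → r_corr = 31.97 μm/a
Power-law: D(7) = r_corr · 7^0.523
  D(7) = 31.97 × 7^0.523 = 31.97 × 2.767 = 88.45 μm
  Mass loss = 88.45 μm × 7.85 g/cm³ = 694.3 g·m⁻²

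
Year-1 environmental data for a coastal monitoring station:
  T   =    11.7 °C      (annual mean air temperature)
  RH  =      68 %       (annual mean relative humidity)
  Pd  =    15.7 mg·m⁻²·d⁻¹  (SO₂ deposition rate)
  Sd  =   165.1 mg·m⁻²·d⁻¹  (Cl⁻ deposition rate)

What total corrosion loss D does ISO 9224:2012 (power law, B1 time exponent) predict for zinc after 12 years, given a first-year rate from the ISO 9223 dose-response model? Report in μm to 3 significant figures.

D(12) = 17.9 μm

zinc: temperature factor f = -0.071·(1.7) = -0.1207
  Pd branch = 0.0129·Pd^0.44·e^(0.046·RH+f) = 0.8767 μm/a
  Cl⁻ term: 0.0175·165.1^0.57·exp(0.008·68+0.085·11.7) = 1.497
  r_corr = 0.8767 + 1.497 = 2.374 μm/a
ISO 9224: D(t) = r_corr · t^b with b = 0.813 (zinc, B1)
  D(12) = 2.374 × 12^0.813 = 2.374 × 7.54 = 17.9 μm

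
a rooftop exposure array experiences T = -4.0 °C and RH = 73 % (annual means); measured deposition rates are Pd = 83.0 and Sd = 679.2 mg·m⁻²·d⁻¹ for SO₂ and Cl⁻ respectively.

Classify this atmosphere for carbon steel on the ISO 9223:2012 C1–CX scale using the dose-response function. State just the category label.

C4

carbon steel: f(T) = +0.150·(T−10) [T≤10 °C] = -2.1000
  sulphur-dioxide contribution → 9.288 μm/a
  chloride contribution → 55.1 μm/a
  ⇒ r_corr(carbon steel) = 64.39 μm/a
ISO 9223 Table 2 (carbon steel): 50 < 64.4 ≤ 80 μm/a ⇒ C4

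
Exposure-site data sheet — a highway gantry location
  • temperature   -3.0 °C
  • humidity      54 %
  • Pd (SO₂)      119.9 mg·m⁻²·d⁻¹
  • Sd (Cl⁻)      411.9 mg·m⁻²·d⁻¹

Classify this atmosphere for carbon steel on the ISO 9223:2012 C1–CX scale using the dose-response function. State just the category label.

C3

carbon steel: f(T) = +0.150·(T−10) [T≤10 °C] = -1.9500
  SO₂ term: 1.77·119.9^0.52·exp(0.02·54-1.9500) = 8.936
  Cl⁻ term: 0.102·411.9^0.62·exp(0.033·54+0.04·-3.0) = 22.47
  r_corr = 8.936 + 22.47 = 31.4 μm/a
ISO 9223 Table 2 (carbon steel): 25 < 31.4 ≤ 50 μm/a ⇒ C3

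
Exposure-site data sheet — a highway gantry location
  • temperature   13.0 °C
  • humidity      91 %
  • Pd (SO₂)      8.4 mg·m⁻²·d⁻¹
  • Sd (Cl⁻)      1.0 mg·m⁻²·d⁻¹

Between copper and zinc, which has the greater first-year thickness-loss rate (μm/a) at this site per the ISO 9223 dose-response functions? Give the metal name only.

copper

copper: temperature factor f = -0.080·(3.0) = -0.2400
  SO₂ term: 0.0053·8.4^0.26·exp(0.059·91-0.2400) = 1.556
  Sd branch = 0.01025·Sd^0.27·e^(0.036·RH+0.049·T) = 0.513 μm/a
  sum: 1.556 + 0.513 → r_corr = 2.069 μm/a
zinc: T>10 °C ⇒ hinge -0.071·(13.0−10) = -0.2130
  SO₂ term: 0.0129·8.4^0.44·exp(0.046·91-0.2130) = 1.749
  Cl⁻ term: 0.0175·1.0^0.57·exp(0.008·91+0.085·13.0) = 0.1094
  r_corr = 1.749 + 0.1094 = 1.858 μm/a
Ordering by μm/a: copper (2.07) > zinc (1.86)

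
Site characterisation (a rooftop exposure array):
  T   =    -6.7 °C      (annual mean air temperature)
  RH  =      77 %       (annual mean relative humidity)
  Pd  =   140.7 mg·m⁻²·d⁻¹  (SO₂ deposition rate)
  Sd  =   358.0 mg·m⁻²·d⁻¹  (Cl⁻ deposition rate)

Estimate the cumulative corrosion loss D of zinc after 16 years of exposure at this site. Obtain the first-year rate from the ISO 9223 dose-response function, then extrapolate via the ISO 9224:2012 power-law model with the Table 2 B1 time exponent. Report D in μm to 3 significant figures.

D(16) = 24.8 μm

zinc: f(T) = +0.038·(T−10) [T≤10 °C] = -0.6346
  sulphur-dioxide contribution → 2.082 μm/a
  chloride contribution → 0.5235 μm/a
  ⇒ r_corr(zinc) = 2.606 μm/a
ISO 9224: D(t) = r_corr · t^b with b = 0.813 (zinc, B1)
  D(16) = 2.606 × 16^0.813 = 2.606 × 9.527 = 24.82 μm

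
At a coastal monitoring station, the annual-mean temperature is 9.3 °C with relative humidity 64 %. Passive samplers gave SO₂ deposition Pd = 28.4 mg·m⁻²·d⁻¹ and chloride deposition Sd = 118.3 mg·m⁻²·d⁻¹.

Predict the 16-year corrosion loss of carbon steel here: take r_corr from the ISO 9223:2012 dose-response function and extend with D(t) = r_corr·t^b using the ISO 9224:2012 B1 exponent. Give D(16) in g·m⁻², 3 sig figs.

carbon steel: temperature factor f = +0.150·(-0.7) = -0.1050
  sulphur-dioxide contribution → 32.66 μm/a
  chloride contribution → 23.59 μm/a
  total first-year rate 56.24 μm/a
Long-term exponent b (ISO 9224 Table 2, B1) = 0.523
  D(16) = 56.24 × 16^0.523 = 56.24 × 4.263 = 239.8 μm
  Mass loss = 239.8 μm × 7.85 g/cm³ = 1882 g·m⁻²

D(16) = 1.88e+03 g·m⁻²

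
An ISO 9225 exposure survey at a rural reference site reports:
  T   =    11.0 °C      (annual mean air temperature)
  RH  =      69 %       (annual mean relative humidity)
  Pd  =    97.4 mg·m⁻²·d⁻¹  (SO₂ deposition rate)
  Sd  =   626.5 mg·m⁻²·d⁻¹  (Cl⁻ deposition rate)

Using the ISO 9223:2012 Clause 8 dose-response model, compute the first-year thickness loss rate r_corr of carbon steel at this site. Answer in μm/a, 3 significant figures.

carbon steel: f(T) = -0.054·(T−10) [T>10 °C] = -0.0540
  Pd branch = 1.77·Pd^0.52·e^(0.02·RH+f) = 72.09 μm/a
  Sd branch = 0.102·Sd^0.62·e^(0.033·RH+0.04·T) = 83.69 μm/a
  r_corr = 72.09 + 83.69 = 155.8 μm/a

r_corr = 156 μm/a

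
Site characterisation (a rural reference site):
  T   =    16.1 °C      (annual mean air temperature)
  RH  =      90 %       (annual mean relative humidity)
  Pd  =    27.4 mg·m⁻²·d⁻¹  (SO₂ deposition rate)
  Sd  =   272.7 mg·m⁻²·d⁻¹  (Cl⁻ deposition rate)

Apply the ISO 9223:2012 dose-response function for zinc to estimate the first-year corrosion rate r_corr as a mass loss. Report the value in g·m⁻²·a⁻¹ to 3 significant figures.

zinc: f(T) = -0.071·(T−10) [T>10 °C] = -0.4331
  sulphur-dioxide contribution → 2.255 μm/a
  chloride contribution → 3.455 μm/a
  ⇒ r_corr(zinc) = 5.709 μm/a
Convert to mass loss: 5.709 μm/a × 7.14 g/cm³ = 40.76 g·m⁻²·a⁻¹

r_corr = 40.8 g·m⁻²·a⁻¹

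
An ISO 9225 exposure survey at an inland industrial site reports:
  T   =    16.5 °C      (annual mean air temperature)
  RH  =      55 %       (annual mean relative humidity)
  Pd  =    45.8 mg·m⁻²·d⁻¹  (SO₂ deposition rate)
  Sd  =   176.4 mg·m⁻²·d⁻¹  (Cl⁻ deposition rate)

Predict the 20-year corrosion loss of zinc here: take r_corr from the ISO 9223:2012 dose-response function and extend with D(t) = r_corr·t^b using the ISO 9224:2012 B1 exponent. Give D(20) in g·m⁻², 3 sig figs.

D(20) = 217 g·m⁻²

zinc: temperature factor f = -0.071·(6.5) = -0.4615
  SO₂ term: 0.0129·45.8^0.44·exp(0.046·55-0.4615) = 0.5492
  Sd branch = 0.0175·Sd^0.57·e^(0.008·RH+0.085·T) = 2.107 μm/a
  r_corr = 0.5492 + 2.107 = 2.656 μm/a
ISO 9224: D(t) = r_corr · t^b with b = 0.813 (zinc, B1)
  D(20) = 2.656 × 20^0.813 = 2.656 × 11.42 = 30.34 μm
  Mass loss = 30.34 μm × 7.14 g/cm³ = 216.6 g·m⁻²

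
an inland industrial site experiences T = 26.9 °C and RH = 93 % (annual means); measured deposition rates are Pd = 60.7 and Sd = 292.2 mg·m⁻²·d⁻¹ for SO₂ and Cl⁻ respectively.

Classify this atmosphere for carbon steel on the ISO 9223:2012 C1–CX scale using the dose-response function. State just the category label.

carbon steel: temperature factor f = -0.054·(16.9) = -0.9126
  Pd branch = 1.77·Pd^0.52·e^(0.02·RH+f) = 38.61 μm/a
  Sd branch = 0.102·Sd^0.62·e^(0.033·RH+0.04·T) = 217.5 μm/a
  sum: 38.61 + 217.5 → r_corr = 256.1 μm/a
ISO 9223 Table 2 (carbon steel): 200 < 256 ≤ 700 μm/a ⇒ CX

CX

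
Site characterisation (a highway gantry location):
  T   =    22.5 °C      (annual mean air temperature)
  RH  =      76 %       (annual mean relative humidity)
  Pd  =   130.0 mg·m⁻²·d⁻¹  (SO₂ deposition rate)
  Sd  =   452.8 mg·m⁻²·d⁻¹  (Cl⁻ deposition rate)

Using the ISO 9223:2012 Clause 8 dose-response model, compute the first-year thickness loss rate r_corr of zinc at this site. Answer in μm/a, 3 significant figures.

r_corr = 8.60 μm/a

zinc: T>10 °C ⇒ hinge -0.071·(22.5−10) = -0.8875
  SO₂ term: 0.0129·130.0^0.44·exp(0.046·76-0.8875) = 1.491
  Sd branch = 0.0175·Sd^0.57·e^(0.008·RH+0.085·T) = 7.105 μm/a
  sum: 1.491 + 7.105 → r_corr = 8.596 μm/a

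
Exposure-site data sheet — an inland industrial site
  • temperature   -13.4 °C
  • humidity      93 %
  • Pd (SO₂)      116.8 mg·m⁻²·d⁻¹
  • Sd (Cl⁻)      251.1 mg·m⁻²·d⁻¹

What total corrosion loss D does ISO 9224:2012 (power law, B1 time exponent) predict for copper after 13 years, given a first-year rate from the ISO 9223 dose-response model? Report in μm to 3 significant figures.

D(13) = 5.00 μm

copper: T≤10 °C ⇒ hinge +0.126·(-13.4−10) = -2.9484
  Pd branch = 0.0053·Pd^0.26·e^(0.059·RH+f) = 0.2314 μm/a
  Cl⁻ term: 0.01025·251.1^0.27·exp(0.036·93+0.049·-13.4) = 0.6723
  sum: 0.2314 + 0.6723 → r_corr = 0.9036 μm/a
Long-term exponent b (ISO 9224 Table 2, B1) = 0.667
  D(13) = 0.9036 × 13^0.667 = 0.9036 × 5.534 = 5 μm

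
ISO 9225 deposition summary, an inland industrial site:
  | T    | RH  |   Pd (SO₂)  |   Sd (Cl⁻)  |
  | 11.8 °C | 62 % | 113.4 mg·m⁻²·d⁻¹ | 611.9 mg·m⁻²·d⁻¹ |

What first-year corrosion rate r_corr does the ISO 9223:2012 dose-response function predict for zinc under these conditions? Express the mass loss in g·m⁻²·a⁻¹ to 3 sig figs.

r_corr = 32.9 g·m⁻²·a⁻¹

zinc: f(T) = -0.071·(T−10) [T>10 °C] = -0.1278
  SO₂ term: 0.0129·113.4^0.44·exp(0.046·62-0.1278) = 1.577
  Sd branch = 0.0175·Sd^0.57·e^(0.008·RH+0.085·T) = 3.037 μm/a
  r_corr = 1.577 + 3.037 = 4.614 μm/a
Convert to mass loss: 4.614 μm/a × 7.14 g/cm³ = 32.94 g·m⁻²·a⁻¹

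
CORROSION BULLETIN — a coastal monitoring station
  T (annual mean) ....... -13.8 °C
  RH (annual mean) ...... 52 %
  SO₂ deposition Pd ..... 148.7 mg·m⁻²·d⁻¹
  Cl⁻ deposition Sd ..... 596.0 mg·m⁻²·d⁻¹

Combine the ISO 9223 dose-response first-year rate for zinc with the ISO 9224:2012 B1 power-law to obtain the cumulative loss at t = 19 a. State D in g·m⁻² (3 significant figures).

zinc: f(T) = +0.038·(T−10) [T≤10 °C] = -0.9044
  sulphur-dioxide contribution → 0.5158 μm/a
  chloride contribution → 0.3134 μm/a
  ⇒ r_corr(zinc) = 0.8292 μm/a
Long-term exponent b (ISO 9224 Table 2, B1) = 0.813
  D(19) = 0.8292 × 19^0.813 = 0.8292 × 10.96 = 9.084 μm
  Mass loss = 9.084 μm × 7.14 g/cm³ = 64.86 g·m⁻²

D(19) = 64.9 g·m⁻²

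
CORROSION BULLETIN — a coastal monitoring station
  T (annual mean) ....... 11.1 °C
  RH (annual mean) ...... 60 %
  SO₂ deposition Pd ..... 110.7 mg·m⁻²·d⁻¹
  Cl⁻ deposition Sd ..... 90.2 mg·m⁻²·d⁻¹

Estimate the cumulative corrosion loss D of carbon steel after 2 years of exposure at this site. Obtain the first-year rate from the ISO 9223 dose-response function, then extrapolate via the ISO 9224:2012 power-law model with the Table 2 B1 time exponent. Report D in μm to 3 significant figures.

D(2) = 119 μm

carbon steel: f(T) = -0.054·(T−10) [T>10 °C] = -0.0594
  Pd branch = 1.77·Pd^0.52·e^(0.02·RH+f) = 64.02 μm/a
  Cl⁻ term: 0.102·90.2^0.62·exp(0.033·60+0.04·11.1) = 18.77
  r_corr = 64.02 + 18.77 = 82.79 μm/a
ISO 9224: D(t) = r_corr · t^b with b = 0.523 (carbon steel, B1)
  D(2) = 82.79 × 2^0.523 = 82.79 × 1.437 = 119 μm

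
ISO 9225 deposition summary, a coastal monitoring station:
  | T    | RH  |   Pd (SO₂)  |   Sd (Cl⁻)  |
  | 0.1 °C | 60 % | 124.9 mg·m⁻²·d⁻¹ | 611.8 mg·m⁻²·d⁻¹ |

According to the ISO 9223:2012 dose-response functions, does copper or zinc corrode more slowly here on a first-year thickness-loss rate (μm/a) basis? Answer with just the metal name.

copper: temperature factor f = +0.126·(-9.9) = -1.2474
  sulphur-dioxide contribution → 0.1841 μm/a
  chloride contribution → 0.505 μm/a
  total first-year rate 0.6891 μm/a
zinc: f(T) = +0.038·(T−10) [T≤10 °C] = -0.3762
  sulphur-dioxide contribution → 1.17 μm/a
  chloride contribution → 1.105 μm/a
  ⇒ r_corr(zinc) = 2.276 μm/a
Ordering by μm/a: zinc (2.28) > copper (0.689)

copper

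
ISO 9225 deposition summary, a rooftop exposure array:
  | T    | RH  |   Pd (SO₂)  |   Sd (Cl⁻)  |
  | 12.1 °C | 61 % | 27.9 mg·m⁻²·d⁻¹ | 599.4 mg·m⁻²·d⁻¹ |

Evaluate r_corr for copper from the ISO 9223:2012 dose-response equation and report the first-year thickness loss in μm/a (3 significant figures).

copper: T>10 °C ⇒ hinge -0.080·(12.1−10) = -0.1680
  sulphur-dioxide contribution → 0.3892 μm/a
  chloride contribution → 0.9374 μm/a
  ⇒ r_corr(copper) = 1.327 μm/a

r_corr = 1.33 μm/a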